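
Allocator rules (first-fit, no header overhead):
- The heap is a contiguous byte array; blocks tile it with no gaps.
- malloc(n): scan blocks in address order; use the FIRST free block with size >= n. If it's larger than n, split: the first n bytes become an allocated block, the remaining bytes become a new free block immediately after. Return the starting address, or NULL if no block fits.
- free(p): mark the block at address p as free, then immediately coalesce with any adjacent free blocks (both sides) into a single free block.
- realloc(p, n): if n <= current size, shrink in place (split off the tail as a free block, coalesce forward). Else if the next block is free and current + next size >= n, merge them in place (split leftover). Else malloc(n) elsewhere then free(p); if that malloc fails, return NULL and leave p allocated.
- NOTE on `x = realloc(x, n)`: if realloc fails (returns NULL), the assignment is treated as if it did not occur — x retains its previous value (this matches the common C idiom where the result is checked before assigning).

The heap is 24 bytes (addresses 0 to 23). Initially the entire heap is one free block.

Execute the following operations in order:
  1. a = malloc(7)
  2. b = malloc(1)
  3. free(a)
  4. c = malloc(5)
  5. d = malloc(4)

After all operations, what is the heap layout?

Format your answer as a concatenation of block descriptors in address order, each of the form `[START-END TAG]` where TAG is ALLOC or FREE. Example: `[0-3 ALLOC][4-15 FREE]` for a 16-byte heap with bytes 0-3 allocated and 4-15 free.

Answer: [0-4 ALLOC][5-6 FREE][7-7 ALLOC][8-11 ALLOC][12-23 FREE]

Derivation:
Op 1: a = malloc(7) -> a = 0; heap: [0-6 ALLOC][7-23 FREE]
Op 2: b = malloc(1) -> b = 7; heap: [0-6 ALLOC][7-7 ALLOC][8-23 FREE]
Op 3: free(a) -> (freed a); heap: [0-6 FREE][7-7 ALLOC][8-23 FREE]
Op 4: c = malloc(5) -> c = 0; heap: [0-4 ALLOC][5-6 FREE][7-7 ALLOC][8-23 FREE]
Op 5: d = malloc(4) -> d = 8; heap: [0-4 ALLOC][5-6 FREE][7-7 ALLOC][8-11 ALLOC][12-23 FREE]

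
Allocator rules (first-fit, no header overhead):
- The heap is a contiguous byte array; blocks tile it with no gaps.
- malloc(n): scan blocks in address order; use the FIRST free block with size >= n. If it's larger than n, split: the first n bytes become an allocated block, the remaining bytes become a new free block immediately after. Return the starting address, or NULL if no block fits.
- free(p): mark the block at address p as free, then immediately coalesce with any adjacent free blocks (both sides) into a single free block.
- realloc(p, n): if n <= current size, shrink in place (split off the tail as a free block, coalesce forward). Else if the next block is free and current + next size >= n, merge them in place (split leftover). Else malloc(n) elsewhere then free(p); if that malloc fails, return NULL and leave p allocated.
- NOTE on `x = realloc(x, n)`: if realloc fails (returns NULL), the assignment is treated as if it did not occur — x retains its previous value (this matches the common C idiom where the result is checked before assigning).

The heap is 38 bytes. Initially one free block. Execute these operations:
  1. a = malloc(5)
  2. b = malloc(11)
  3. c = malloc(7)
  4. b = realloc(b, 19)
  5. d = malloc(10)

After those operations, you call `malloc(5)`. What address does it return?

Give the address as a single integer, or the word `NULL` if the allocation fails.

Answer: 33

Derivation:
Op 1: a = malloc(5) -> a = 0; heap: [0-4 ALLOC][5-37 FREE]
Op 2: b = malloc(11) -> b = 5; heap: [0-4 ALLOC][5-15 ALLOC][16-37 FREE]
Op 3: c = malloc(7) -> c = 16; heap: [0-4 ALLOC][5-15 ALLOC][16-22 ALLOC][23-37 FREE]
Op 4: b = realloc(b, 19) -> NULL (b unchanged); heap: [0-4 ALLOC][5-15 ALLOC][16-22 ALLOC][23-37 FREE]
Op 5: d = malloc(10) -> d = 23; heap: [0-4 ALLOC][5-15 ALLOC][16-22 ALLOC][23-32 ALLOC][33-37 FREE]
malloc(5): first-fit scan over [0-4 ALLOC][5-15 ALLOC][16-22 ALLOC][23-32 ALLOC][33-37 FREE] -> 33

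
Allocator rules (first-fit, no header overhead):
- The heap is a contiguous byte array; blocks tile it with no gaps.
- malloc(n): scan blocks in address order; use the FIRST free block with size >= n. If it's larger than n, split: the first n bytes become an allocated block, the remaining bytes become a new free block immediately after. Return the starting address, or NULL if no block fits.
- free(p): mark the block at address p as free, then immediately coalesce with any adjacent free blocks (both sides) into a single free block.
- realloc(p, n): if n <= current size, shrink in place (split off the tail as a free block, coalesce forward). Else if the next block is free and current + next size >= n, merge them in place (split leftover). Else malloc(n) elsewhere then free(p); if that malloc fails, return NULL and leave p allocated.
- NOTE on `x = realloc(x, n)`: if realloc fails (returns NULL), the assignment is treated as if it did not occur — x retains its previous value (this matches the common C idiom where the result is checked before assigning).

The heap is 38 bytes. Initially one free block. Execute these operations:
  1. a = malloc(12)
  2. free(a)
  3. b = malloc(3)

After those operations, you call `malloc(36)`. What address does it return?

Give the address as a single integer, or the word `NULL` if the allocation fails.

Op 1: a = malloc(12) -> a = 0; heap: [0-11 ALLOC][12-37 FREE]
Op 2: free(a) -> (freed a); heap: [0-37 FREE]
Op 3: b = malloc(3) -> b = 0; heap: [0-2 ALLOC][3-37 FREE]
malloc(36): first-fit scan over [0-2 ALLOC][3-37 FREE] -> NULL

Answer: NULL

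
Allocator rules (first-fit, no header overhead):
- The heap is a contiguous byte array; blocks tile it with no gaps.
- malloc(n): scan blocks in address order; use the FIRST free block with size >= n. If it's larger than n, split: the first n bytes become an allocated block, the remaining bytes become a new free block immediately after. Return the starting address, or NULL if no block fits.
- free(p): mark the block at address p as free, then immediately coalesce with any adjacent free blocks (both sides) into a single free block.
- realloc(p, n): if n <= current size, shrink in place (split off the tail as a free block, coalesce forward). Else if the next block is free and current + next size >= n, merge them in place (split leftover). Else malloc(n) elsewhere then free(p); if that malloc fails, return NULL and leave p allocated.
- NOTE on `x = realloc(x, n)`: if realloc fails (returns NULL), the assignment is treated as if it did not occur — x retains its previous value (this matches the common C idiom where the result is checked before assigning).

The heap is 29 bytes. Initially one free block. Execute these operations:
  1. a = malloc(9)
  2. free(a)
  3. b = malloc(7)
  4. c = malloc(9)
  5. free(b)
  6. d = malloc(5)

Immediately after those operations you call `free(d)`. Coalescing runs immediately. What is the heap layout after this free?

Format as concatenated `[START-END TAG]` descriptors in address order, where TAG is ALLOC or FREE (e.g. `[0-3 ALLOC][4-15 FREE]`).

Answer: [0-6 FREE][7-15 ALLOC][16-28 FREE]

Derivation:
Op 1: a = malloc(9) -> a = 0; heap: [0-8 ALLOC][9-28 FREE]
Op 2: free(a) -> (freed a); heap: [0-28 FREE]
Op 3: b = malloc(7) -> b = 0; heap: [0-6 ALLOC][7-28 FREE]
Op 4: c = malloc(9) -> c = 7; heap: [0-6 ALLOC][7-15 ALLOC][16-28 FREE]
Op 5: free(b) -> (freed b); heap: [0-6 FREE][7-15 ALLOC][16-28 FREE]
Op 6: d = malloc(5) -> d = 0; heap: [0-4 ALLOC][5-6 FREE][7-15 ALLOC][16-28 FREE]
free(d): d = 0 -> block [0-4 ALLOC]; mark free, coalesce with adjacent free neighbors -> [0-6 FREE][7-15 ALLOC][16-28 FREE]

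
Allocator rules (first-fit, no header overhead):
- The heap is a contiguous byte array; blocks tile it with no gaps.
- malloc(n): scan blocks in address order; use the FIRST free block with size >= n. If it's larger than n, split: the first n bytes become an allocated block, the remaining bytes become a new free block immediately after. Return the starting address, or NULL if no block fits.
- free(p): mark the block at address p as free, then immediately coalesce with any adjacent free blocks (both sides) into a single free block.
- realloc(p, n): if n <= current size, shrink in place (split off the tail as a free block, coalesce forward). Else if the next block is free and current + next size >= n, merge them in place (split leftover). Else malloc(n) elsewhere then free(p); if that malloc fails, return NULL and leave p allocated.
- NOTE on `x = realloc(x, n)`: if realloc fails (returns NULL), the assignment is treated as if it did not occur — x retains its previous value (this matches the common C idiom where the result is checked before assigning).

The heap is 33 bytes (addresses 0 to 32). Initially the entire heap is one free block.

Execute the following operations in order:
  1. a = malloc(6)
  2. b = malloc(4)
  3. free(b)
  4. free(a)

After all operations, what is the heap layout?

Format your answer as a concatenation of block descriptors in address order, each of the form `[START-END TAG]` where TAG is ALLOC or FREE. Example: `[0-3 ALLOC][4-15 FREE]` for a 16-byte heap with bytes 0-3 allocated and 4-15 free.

Op 1: a = malloc(6) -> a = 0; heap: [0-5 ALLOC][6-32 FREE]
Op 2: b = malloc(4) -> b = 6; heap: [0-5 ALLOC][6-9 ALLOC][10-32 FREE]
Op 3: free(b) -> (freed b); heap: [0-5 ALLOC][6-32 FREE]
Op 4: free(a) -> (freed a); heap: [0-32 FREE]

Answer: [0-32 FREE]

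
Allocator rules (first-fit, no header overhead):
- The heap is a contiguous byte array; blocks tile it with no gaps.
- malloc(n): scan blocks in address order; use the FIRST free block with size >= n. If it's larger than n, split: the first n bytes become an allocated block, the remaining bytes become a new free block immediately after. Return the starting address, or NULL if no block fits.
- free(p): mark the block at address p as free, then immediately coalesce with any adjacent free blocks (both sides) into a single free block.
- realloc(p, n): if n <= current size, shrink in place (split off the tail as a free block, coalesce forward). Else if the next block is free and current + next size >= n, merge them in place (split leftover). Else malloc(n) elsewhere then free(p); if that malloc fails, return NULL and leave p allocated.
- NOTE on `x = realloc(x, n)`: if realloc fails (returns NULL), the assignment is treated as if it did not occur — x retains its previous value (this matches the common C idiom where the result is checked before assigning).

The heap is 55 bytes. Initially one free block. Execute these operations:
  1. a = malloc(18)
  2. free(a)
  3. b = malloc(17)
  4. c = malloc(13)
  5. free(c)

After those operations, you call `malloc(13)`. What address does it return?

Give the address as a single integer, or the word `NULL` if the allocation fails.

Answer: 17

Derivation:
Op 1: a = malloc(18) -> a = 0; heap: [0-17 ALLOC][18-54 FREE]
Op 2: free(a) -> (freed a); heap: [0-54 FREE]
Op 3: b = malloc(17) -> b = 0; heap: [0-16 ALLOC][17-54 FREE]
Op 4: c = malloc(13) -> c = 17; heap: [0-16 ALLOC][17-29 ALLOC][30-54 FREE]
Op 5: free(c) -> (freed c); heap: [0-16 ALLOC][17-54 FREE]
malloc(13): first-fit scan over [0-16 ALLOC][17-54 FREE] -> 17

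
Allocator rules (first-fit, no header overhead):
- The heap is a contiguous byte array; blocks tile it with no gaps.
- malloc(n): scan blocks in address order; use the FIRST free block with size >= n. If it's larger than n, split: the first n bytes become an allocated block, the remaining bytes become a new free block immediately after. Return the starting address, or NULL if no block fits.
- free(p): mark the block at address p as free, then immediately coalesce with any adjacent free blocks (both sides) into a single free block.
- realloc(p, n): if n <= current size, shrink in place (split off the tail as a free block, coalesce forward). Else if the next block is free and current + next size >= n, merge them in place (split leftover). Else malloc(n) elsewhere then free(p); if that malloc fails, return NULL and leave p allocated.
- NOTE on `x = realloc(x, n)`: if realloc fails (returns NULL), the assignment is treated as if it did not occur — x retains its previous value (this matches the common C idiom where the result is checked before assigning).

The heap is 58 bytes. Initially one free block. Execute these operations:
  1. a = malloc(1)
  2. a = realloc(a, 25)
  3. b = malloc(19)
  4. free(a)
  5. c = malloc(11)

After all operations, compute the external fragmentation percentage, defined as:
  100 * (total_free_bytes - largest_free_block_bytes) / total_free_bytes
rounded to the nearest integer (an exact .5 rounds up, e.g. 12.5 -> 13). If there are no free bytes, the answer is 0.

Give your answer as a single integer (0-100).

Op 1: a = malloc(1) -> a = 0; heap: [0-0 ALLOC][1-57 FREE]
Op 2: a = realloc(a, 25) -> a = 0; heap: [0-24 ALLOC][25-57 FREE]
Op 3: b = malloc(19) -> b = 25; heap: [0-24 ALLOC][25-43 ALLOC][44-57 FREE]
Op 4: free(a) -> (freed a); heap: [0-24 FREE][25-43 ALLOC][44-57 FREE]
Op 5: c = malloc(11) -> c = 0; heap: [0-10 ALLOC][11-24 FREE][25-43 ALLOC][44-57 FREE]
Free blocks: [14 14] total_free=28 largest=14 -> 100*(28-14)/28 = 1400/28 = 50

Answer: 50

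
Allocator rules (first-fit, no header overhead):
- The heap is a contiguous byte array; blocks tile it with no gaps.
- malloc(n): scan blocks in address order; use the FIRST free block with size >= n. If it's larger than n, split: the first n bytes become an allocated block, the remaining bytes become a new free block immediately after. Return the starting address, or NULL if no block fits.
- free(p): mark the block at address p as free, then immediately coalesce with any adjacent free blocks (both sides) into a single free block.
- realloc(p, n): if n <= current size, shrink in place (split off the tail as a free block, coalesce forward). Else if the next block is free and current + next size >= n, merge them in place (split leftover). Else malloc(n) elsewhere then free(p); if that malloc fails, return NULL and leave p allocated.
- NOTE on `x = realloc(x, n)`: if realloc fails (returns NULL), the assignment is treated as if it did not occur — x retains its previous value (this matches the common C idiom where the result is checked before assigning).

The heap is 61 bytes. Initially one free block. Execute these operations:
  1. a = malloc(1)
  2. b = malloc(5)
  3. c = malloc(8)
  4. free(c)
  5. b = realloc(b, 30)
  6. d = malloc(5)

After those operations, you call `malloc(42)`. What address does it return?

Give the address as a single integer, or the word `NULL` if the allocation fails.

Op 1: a = malloc(1) -> a = 0; heap: [0-0 ALLOC][1-60 FREE]
Op 2: b = malloc(5) -> b = 1; heap: [0-0 ALLOC][1-5 ALLOC][6-60 FREE]
Op 3: c = malloc(8) -> c = 6; heap: [0-0 ALLOC][1-5 ALLOC][6-13 ALLOC][14-60 FREE]
Op 4: free(c) -> (freed c); heap: [0-0 ALLOC][1-5 ALLOC][6-60 FREE]
Op 5: b = realloc(b, 30) -> b = 1; heap: [0-0 ALLOC][1-30 ALLOC][31-60 FREE]
Op 6: d = malloc(5) -> d = 31; heap: [0-0 ALLOC][1-30 ALLOC][31-35 ALLOC][36-60 FREE]
malloc(42): first-fit scan over [0-0 ALLOC][1-30 ALLOC][31-35 ALLOC][36-60 FREE] -> NULL

Answer: NULL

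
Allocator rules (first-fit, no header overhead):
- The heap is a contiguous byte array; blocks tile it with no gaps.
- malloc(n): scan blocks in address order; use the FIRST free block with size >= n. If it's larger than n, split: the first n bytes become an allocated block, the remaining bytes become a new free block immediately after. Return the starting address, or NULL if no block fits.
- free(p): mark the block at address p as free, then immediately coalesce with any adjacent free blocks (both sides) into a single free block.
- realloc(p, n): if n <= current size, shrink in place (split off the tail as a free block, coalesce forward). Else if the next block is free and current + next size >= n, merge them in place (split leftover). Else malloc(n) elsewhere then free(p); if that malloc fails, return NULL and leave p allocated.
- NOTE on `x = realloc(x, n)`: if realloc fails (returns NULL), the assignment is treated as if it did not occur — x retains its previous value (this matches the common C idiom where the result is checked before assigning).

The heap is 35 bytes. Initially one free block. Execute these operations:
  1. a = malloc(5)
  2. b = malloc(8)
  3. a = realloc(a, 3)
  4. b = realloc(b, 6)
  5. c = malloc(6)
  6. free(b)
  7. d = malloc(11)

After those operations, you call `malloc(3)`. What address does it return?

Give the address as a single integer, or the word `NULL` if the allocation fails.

Answer: 3

Derivation:
Op 1: a = malloc(5) -> a = 0; heap: [0-4 ALLOC][5-34 FREE]
Op 2: b = malloc(8) -> b = 5; heap: [0-4 ALLOC][5-12 ALLOC][13-34 FREE]
Op 3: a = realloc(a, 3) -> a = 0; heap: [0-2 ALLOC][3-4 FREE][5-12 ALLOC][13-34 FREE]
Op 4: b = realloc(b, 6) -> b = 5; heap: [0-2 ALLOC][3-4 FREE][5-10 ALLOC][11-34 FREE]
Op 5: c = malloc(6) -> c = 11; heap: [0-2 ALLOC][3-4 FREE][5-10 ALLOC][11-16 ALLOC][17-34 FREE]
Op 6: free(b) -> (freed b); heap: [0-2 ALLOC][3-10 FREE][11-16 ALLOC][17-34 FREE]
Op 7: d = malloc(11) -> d = 17; heap: [0-2 ALLOC][3-10 FREE][11-16 ALLOC][17-27 ALLOC][28-34 FREE]
malloc(3): first-fit scan over [0-2 ALLOC][3-10 FREE][11-16 ALLOC][17-27 ALLOC][28-34 FREE] -> 3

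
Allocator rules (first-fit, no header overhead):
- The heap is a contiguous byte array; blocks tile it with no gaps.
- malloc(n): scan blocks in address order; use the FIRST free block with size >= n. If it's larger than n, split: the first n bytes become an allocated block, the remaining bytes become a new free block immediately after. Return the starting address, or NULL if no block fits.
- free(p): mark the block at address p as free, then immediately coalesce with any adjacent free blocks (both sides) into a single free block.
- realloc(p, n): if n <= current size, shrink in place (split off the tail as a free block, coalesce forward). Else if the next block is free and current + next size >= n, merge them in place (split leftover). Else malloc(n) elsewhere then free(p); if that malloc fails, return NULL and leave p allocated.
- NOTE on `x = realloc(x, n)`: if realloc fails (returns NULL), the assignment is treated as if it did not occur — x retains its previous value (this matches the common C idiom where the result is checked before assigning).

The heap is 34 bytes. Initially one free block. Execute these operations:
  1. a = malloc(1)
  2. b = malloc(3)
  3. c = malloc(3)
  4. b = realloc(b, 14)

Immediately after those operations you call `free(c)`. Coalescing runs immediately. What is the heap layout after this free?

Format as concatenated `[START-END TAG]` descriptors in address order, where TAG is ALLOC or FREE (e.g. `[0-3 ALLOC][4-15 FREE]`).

Op 1: a = malloc(1) -> a = 0; heap: [0-0 ALLOC][1-33 FREE]
Op 2: b = malloc(3) -> b = 1; heap: [0-0 ALLOC][1-3 ALLOC][4-33 FREE]
Op 3: c = malloc(3) -> c = 4; heap: [0-0 ALLOC][1-3 ALLOC][4-6 ALLOC][7-33 FREE]
Op 4: b = realloc(b, 14) -> b = 7; heap: [0-0 ALLOC][1-3 FREE][4-6 ALLOC][7-20 ALLOC][21-33 FREE]
free(c): c = 4 -> block [4-6 ALLOC]; mark free, coalesce with adjacent free neighbors -> [0-0 ALLOC][1-6 FREE][7-20 ALLOC][21-33 FREE]

Answer: [0-0 ALLOC][1-6 FREE][7-20 ALLOC][21-33 FREE]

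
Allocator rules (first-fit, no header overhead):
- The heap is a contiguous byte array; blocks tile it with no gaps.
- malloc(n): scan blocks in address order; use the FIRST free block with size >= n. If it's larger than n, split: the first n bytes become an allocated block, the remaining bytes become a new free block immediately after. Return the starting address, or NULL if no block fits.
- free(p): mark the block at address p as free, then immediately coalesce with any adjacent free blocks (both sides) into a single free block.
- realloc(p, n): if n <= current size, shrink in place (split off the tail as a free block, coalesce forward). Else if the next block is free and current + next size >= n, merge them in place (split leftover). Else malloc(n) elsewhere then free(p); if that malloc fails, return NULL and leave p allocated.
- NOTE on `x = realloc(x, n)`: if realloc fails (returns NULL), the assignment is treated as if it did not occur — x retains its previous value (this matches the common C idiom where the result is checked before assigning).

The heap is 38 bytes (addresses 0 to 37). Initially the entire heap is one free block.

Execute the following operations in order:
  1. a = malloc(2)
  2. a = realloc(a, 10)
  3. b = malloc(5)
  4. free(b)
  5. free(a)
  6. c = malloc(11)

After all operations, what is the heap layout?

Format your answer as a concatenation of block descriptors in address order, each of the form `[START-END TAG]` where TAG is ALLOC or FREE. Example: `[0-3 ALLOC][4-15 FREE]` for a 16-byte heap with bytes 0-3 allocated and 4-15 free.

Answer: [0-10 ALLOC][11-37 FREE]

Derivation:
Op 1: a = malloc(2) -> a = 0; heap: [0-1 ALLOC][2-37 FREE]
Op 2: a = realloc(a, 10) -> a = 0; heap: [0-9 ALLOC][10-37 FREE]
Op 3: b = malloc(5) -> b = 10; heap: [0-9 ALLOC][10-14 ALLOC][15-37 FREE]
Op 4: free(b) -> (freed b); heap: [0-9 ALLOC][10-37 FREE]
Op 5: free(a) -> (freed a); heap: [0-37 FREE]
Op 6: c = malloc(11) -> c = 0; heap: [0-10 ALLOC][11-37 FREE]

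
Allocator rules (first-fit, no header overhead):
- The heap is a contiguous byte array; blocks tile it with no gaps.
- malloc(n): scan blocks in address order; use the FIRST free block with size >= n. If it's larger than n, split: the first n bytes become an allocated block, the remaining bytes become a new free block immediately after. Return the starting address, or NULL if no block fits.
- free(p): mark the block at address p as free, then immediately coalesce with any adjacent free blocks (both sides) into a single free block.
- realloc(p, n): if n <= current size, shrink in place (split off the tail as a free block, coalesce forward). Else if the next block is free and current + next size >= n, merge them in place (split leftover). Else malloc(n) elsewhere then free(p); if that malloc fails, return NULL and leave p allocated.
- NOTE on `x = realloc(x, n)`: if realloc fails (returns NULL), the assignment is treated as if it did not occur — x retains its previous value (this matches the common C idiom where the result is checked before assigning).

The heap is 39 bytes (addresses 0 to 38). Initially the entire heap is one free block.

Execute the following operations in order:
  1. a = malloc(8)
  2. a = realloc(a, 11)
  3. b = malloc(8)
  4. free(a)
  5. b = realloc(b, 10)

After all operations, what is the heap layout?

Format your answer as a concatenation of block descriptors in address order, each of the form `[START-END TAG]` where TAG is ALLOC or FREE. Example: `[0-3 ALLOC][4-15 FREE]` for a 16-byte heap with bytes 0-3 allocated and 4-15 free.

Op 1: a = malloc(8) -> a = 0; heap: [0-7 ALLOC][8-38 FREE]
Op 2: a = realloc(a, 11) -> a = 0; heap: [0-10 ALLOC][11-38 FREE]
Op 3: b = malloc(8) -> b = 11; heap: [0-10 ALLOC][11-18 ALLOC][19-38 FREE]
Op 4: free(a) -> (freed a); heap: [0-10 FREE][11-18 ALLOC][19-38 FREE]
Op 5: b = realloc(b, 10) -> b = 11; heap: [0-10 FREE][11-20 ALLOC][21-38 FREE]

Answer: [0-10 FREE][11-20 ALLOC][21-38 FREE]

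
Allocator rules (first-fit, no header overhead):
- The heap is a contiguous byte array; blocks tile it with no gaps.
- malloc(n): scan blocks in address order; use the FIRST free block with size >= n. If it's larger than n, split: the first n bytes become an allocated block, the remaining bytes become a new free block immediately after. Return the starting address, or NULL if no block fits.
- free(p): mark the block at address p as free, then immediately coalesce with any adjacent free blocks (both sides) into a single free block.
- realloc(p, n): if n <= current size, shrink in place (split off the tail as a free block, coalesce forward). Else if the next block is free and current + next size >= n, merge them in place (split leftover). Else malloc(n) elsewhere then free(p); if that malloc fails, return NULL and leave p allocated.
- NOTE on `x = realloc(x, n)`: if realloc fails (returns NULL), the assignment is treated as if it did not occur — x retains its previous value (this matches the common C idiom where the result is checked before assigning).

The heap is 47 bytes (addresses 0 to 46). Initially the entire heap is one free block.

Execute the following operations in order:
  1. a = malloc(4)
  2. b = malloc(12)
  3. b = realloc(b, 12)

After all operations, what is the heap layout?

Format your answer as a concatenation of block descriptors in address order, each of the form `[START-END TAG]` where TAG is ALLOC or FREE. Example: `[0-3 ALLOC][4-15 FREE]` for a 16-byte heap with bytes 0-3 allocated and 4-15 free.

Answer: [0-3 ALLOC][4-15 ALLOC][16-46 FREE]

Derivation:
Op 1: a = malloc(4) -> a = 0; heap: [0-3 ALLOC][4-46 FREE]
Op 2: b = malloc(12) -> b = 4; heap: [0-3 ALLOC][4-15 ALLOC][16-46 FREE]
Op 3: b = realloc(b, 12) -> b = 4; heap: [0-3 ALLOC][4-15 ALLOC][16-46 FREE]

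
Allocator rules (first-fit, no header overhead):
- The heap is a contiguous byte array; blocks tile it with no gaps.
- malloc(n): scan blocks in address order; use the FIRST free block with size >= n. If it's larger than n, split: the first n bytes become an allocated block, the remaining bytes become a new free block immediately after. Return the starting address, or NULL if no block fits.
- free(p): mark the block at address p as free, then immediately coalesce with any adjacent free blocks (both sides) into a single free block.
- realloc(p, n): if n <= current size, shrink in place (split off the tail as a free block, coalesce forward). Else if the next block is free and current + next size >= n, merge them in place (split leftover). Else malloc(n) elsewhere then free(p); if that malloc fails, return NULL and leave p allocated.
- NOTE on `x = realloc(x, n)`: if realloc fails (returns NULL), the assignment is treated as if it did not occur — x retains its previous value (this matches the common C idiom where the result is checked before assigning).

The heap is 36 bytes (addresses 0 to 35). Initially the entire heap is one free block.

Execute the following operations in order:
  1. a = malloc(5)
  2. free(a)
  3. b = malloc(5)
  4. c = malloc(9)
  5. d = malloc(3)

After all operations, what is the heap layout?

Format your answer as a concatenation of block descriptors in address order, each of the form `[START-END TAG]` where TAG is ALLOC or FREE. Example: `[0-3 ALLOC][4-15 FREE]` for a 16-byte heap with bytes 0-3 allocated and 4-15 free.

Answer: [0-4 ALLOC][5-13 ALLOC][14-16 ALLOC][17-35 FREE]

Derivation:
Op 1: a = malloc(5) -> a = 0; heap: [0-4 ALLOC][5-35 FREE]
Op 2: free(a) -> (freed a); heap: [0-35 FREE]
Op 3: b = malloc(5) -> b = 0; heap: [0-4 ALLOC][5-35 FREE]
Op 4: c = malloc(9) -> c = 5; heap: [0-4 ALLOC][5-13 ALLOC][14-35 FREE]
Op 5: d = malloc(3) -> d = 14; heap: [0-4 ALLOC][5-13 ALLOC][14-16 ALLOC][17-35 FREE]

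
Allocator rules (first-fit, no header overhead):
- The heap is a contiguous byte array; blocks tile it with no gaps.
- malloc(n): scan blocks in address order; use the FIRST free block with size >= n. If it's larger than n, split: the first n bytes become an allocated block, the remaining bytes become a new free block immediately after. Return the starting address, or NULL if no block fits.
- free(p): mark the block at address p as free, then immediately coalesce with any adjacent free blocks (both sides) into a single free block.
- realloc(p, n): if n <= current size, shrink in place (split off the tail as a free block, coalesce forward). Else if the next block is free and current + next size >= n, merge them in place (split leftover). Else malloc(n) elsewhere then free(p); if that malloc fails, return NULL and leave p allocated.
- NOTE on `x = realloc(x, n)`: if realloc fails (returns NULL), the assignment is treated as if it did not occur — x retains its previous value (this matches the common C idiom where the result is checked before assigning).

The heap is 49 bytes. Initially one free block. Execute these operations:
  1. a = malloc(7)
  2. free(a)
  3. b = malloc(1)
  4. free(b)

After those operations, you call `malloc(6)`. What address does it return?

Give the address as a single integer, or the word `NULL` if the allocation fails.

Op 1: a = malloc(7) -> a = 0; heap: [0-6 ALLOC][7-48 FREE]
Op 2: free(a) -> (freed a); heap: [0-48 FREE]
Op 3: b = malloc(1) -> b = 0; heap: [0-0 ALLOC][1-48 FREE]
Op 4: free(b) -> (freed b); heap: [0-48 FREE]
malloc(6): first-fit scan over [0-48 FREE] -> 0

Answer: 0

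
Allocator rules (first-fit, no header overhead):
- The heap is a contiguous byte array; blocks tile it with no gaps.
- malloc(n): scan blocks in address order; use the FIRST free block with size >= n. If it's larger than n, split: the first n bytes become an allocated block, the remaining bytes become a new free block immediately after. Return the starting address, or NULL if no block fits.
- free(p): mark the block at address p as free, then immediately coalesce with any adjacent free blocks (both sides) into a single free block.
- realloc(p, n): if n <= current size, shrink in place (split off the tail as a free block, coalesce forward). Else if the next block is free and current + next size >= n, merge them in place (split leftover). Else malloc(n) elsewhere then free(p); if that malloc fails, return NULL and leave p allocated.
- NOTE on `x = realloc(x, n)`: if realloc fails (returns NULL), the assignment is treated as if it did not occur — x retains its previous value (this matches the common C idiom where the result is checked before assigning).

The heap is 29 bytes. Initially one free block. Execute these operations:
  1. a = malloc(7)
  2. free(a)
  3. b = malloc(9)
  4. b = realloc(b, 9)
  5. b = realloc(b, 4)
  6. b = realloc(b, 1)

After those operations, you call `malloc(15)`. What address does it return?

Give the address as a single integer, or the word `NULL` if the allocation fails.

Answer: 1

Derivation:
Op 1: a = malloc(7) -> a = 0; heap: [0-6 ALLOC][7-28 FREE]
Op 2: free(a) -> (freed a); heap: [0-28 FREE]
Op 3: b = malloc(9) -> b = 0; heap: [0-8 ALLOC][9-28 FREE]
Op 4: b = realloc(b, 9) -> b = 0; heap: [0-8 ALLOC][9-28 FREE]
Op 5: b = realloc(b, 4) -> b = 0; heap: [0-3 ALLOC][4-28 FREE]
Op 6: b = realloc(b, 1) -> b = 0; heap: [0-0 ALLOC][1-28 FREE]
malloc(15): first-fit scan over [0-0 ALLOC][1-28 FREE] -> 1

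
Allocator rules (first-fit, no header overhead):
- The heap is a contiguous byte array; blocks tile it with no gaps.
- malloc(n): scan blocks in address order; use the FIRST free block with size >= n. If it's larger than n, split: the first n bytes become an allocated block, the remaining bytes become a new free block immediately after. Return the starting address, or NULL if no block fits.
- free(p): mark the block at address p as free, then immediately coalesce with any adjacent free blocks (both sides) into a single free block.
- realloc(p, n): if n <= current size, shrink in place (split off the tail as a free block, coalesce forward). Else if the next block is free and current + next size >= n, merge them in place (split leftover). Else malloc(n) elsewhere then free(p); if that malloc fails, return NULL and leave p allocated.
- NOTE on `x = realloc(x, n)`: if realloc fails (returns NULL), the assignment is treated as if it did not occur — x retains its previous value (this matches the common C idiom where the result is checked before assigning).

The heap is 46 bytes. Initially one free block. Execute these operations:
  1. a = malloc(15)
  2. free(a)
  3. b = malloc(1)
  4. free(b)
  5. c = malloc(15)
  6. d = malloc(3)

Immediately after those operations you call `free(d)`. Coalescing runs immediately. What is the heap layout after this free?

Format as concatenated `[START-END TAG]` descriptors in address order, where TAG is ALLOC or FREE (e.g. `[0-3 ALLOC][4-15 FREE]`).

Op 1: a = malloc(15) -> a = 0; heap: [0-14 ALLOC][15-45 FREE]
Op 2: free(a) -> (freed a); heap: [0-45 FREE]
Op 3: b = malloc(1) -> b = 0; heap: [0-0 ALLOC][1-45 FREE]
Op 4: free(b) -> (freed b); heap: [0-45 FREE]
Op 5: c = malloc(15) -> c = 0; heap: [0-14 ALLOC][15-45 FREE]
Op 6: d = malloc(3) -> d = 15; heap: [0-14 ALLOC][15-17 ALLOC][18-45 FREE]
free(d): d = 15 -> block [15-17 ALLOC]; mark free, coalesce with adjacent free neighbors -> [0-14 ALLOC][15-45 FREE]

Answer: [0-14 ALLOC][15-45 FREE]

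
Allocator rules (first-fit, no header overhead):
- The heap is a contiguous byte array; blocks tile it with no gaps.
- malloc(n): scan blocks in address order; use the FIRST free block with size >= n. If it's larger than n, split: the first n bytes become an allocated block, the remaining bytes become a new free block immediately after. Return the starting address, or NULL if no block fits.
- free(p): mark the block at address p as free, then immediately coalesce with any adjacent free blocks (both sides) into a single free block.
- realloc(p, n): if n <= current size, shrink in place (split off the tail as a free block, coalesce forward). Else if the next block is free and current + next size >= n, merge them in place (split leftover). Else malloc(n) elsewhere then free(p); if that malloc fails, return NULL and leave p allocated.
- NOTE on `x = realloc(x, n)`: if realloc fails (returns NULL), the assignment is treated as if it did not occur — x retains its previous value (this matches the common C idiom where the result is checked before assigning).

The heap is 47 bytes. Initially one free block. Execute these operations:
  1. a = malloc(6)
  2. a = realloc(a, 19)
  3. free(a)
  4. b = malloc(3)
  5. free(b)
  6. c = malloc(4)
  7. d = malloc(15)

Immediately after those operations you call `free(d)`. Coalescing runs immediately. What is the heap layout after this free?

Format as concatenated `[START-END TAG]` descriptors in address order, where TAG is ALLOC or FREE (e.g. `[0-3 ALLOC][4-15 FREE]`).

Answer: [0-3 ALLOC][4-46 FREE]

Derivation:
Op 1: a = malloc(6) -> a = 0; heap: [0-5 ALLOC][6-46 FREE]
Op 2: a = realloc(a, 19) -> a = 0; heap: [0-18 ALLOC][19-46 FREE]
Op 3: free(a) -> (freed a); heap: [0-46 FREE]
Op 4: b = malloc(3) -> b = 0; heap: [0-2 ALLOC][3-46 FREE]
Op 5: free(b) -> (freed b); heap: [0-46 FREE]
Op 6: c = malloc(4) -> c = 0; heap: [0-3 ALLOC][4-46 FREE]
Op 7: d = malloc(15) -> d = 4; heap: [0-3 ALLOC][4-18 ALLOC][19-46 FREE]
free(d): d = 4 -> block [4-18 ALLOC]; mark free, coalesce with adjacent free neighbors -> [0-3 ALLOC][4-46 FREE]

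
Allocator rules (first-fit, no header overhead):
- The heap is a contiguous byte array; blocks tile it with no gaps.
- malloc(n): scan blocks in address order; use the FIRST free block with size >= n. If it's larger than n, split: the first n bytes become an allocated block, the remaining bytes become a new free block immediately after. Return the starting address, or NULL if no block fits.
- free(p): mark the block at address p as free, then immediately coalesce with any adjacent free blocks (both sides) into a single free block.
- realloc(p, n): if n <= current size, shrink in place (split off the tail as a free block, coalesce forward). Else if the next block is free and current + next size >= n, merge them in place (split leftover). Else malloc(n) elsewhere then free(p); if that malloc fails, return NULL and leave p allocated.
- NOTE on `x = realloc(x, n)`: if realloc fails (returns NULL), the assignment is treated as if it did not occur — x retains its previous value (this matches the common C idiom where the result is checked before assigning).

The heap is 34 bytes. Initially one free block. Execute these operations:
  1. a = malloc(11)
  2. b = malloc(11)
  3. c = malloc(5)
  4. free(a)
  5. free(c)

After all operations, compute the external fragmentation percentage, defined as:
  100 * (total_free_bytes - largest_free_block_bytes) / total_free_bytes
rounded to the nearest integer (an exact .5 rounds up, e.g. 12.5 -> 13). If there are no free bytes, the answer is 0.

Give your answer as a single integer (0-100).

Answer: 48

Derivation:
Op 1: a = malloc(11) -> a = 0; heap: [0-10 ALLOC][11-33 FREE]
Op 2: b = malloc(11) -> b = 11; heap: [0-10 ALLOC][11-21 ALLOC][22-33 FREE]
Op 3: c = malloc(5) -> c = 22; heap: [0-10 ALLOC][11-21 ALLOC][22-26 ALLOC][27-33 FREE]
Op 4: free(a) -> (freed a); heap: [0-10 FREE][11-21 ALLOC][22-26 ALLOC][27-33 FREE]
Op 5: free(c) -> (freed c); heap: [0-10 FREE][11-21 ALLOC][22-33 FREE]
Free blocks: [11 12] total_free=23 largest=12 -> 100*(23-12)/23 = 1100/23 ≈ 47.826 -> rounds to 48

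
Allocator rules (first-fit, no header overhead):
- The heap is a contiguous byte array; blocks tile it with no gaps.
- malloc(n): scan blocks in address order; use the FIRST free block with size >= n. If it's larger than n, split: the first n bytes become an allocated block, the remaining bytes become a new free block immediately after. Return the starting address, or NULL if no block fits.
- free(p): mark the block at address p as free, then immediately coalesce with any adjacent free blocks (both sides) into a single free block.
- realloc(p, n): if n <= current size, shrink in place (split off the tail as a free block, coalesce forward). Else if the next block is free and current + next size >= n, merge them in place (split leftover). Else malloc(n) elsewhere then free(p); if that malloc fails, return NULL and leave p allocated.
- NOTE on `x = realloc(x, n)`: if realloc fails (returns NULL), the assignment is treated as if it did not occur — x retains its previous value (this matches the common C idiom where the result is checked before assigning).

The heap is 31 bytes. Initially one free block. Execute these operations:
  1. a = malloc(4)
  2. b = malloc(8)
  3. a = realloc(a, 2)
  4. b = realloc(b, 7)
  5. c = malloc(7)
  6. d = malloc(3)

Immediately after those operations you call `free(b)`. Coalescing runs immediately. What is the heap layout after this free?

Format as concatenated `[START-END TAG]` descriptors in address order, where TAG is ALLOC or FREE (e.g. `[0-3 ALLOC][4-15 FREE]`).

Answer: [0-1 ALLOC][2-10 FREE][11-17 ALLOC][18-20 ALLOC][21-30 FREE]

Derivation:
Op 1: a = malloc(4) -> a = 0; heap: [0-3 ALLOC][4-30 FREE]
Op 2: b = malloc(8) -> b = 4; heap: [0-3 ALLOC][4-11 ALLOC][12-30 FREE]
Op 3: a = realloc(a, 2) -> a = 0; heap: [0-1 ALLOC][2-3 FREE][4-11 ALLOC][12-30 FREE]
Op 4: b = realloc(b, 7) -> b = 4; heap: [0-1 ALLOC][2-3 FREE][4-10 ALLOC][11-30 FREE]
Op 5: c = malloc(7) -> c = 11; heap: [0-1 ALLOC][2-3 FREE][4-10 ALLOC][11-17 ALLOC][18-30 FREE]
Op 6: d = malloc(3) -> d = 18; heap: [0-1 ALLOC][2-3 FREE][4-10 ALLOC][11-17 ALLOC][18-20 ALLOC][21-30 FREE]
free(b): b = 4 -> block [4-10 ALLOC]; mark free, coalesce with adjacent free neighbors -> [0-1 ALLOC][2-10 FREE][11-17 ALLOC][18-20 ALLOC][21-30 FREE]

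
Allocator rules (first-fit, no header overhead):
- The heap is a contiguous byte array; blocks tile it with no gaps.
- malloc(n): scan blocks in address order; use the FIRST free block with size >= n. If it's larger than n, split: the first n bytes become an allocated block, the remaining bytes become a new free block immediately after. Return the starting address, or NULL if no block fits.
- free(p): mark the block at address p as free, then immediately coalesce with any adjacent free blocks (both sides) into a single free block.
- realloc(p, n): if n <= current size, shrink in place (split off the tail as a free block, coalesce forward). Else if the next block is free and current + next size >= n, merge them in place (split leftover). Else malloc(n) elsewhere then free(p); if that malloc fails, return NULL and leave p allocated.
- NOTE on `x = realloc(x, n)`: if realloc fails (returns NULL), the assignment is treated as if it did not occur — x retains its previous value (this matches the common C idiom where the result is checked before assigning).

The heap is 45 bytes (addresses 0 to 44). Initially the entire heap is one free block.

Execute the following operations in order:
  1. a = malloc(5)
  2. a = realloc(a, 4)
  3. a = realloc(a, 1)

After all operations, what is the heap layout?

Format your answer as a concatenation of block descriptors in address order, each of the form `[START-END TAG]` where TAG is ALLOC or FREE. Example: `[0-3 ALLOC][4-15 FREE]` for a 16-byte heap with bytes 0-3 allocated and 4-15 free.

Answer: [0-0 ALLOC][1-44 FREE]

Derivation:
Op 1: a = malloc(5) -> a = 0; heap: [0-4 ALLOC][5-44 FREE]
Op 2: a = realloc(a, 4) -> a = 0; heap: [0-3 ALLOC][4-44 FREE]
Op 3: a = realloc(a, 1) -> a = 0; heap: [0-0 ALLOC][1-44 FREE]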